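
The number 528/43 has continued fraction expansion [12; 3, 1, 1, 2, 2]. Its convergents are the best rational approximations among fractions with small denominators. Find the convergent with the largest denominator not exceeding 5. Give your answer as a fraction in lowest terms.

List convergents until the denominator exceeds the bound:
a_0 = 12: 12/1  (≤ bound)
a_1 = 3: 37/3  (≤ bound)
a_2 = 1: 49/4  (≤ bound)
a_3 = 1: 86/7  (> 5, stop)

49/4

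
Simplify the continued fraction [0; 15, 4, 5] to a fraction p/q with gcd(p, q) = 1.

21/320

Starting at the tail and folding back:
Start with 5.
4 + 1/(5/1) = 4 + 1/5 = 21/5
15 + 1/(21/5) = 15 + 5/21 = 320/21
0 + 1/(320/21) = 0 + 21/320 = 21/320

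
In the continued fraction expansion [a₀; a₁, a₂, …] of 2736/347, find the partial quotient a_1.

Repeatedly divide and take the remainder:
2736 = 7·347 + 307, so a_0 = 7
347 = 1·307 + 40, so a_1 = 1

1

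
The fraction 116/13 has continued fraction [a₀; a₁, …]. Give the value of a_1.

1

Apply division with remainder until the remainder is 0:
116 = 8·13 + 12, so a_0 = 8
13 = 1·12 + 1, so a_1 = 1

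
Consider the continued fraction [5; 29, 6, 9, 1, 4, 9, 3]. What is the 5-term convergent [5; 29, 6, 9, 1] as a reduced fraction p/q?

Work from the innermost term outward:
Start with 1.
9 + 1/(1/1) = 9 + 1/1 = 10/1
6 + 1/(10/1) = 6 + 1/10 = 61/10
29 + 1/(61/10) = 29 + 10/61 = 1779/61
5 + 1/(1779/61) = 5 + 61/1779 = 8956/1779

8956/1779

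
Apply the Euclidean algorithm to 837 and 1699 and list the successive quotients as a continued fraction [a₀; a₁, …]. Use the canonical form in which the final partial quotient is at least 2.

Apply division with remainder until the remainder is 0:
837 = 0·1699 + 837, so a_0 = 0
1699 = 2·837 + 25, so a_1 = 2
837 = 33·25 + 12, so a_2 = 33
25 = 2·12 + 1, so a_3 = 2
12 = 12·1 + 0, so a_4 = 12

[0; 2, 33, 2, 12]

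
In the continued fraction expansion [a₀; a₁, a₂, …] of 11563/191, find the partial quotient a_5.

11563 ÷ 191 → quotient 60, remainder 103
191 ÷ 103 → quotient 1, remainder 88
103 ÷ 88 → quotient 1, remainder 15
88 ÷ 15 → quotient 5, remainder 13
15 ÷ 13 → quotient 1, remainder 2
13 ÷ 2 → quotient 6, remainder 1

6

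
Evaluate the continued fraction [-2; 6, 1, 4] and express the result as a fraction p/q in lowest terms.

-63/34

Build up convergents one term at a time:
a_0 = -2: -2/1
a_1 = 6: -11/6
a_2 = 1: -13/7
a_3 = 4: -63/34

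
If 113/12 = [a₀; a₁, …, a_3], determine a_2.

2

Run the Euclidean algorithm, recording each quotient:
⌊113/12⌋ = 9, remainder 5
⌊12/5⌋ = 2, remainder 2
⌊5/2⌋ = 2, remainder 1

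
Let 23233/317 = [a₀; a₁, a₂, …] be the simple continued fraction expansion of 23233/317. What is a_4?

10

23233 = 73·317 + 92, so a_0 = 73
317 = 3·92 + 41, so a_1 = 3
92 = 2·41 + 10, so a_2 = 2
41 = 4·10 + 1, so a_3 = 4
10 = 10·1 + 0, so a_4 = 10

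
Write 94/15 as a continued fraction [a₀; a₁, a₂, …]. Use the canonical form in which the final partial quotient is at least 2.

Repeatedly divide and take the remainder:
94 ÷ 15 → quotient 6, remainder 4
15 ÷ 4 → quotient 3, remainder 3
4 ÷ 3 → quotient 1, remainder 1
3 ÷ 1 → quotient 3, remainder 0

[6; 3, 1, 3]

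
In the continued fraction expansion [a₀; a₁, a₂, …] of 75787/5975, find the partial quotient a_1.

1

Apply division with remainder until the remainder is 0:
75787 ÷ 5975 → quotient 12, remainder 4087
5975 ÷ 4087 → quotient 1, remainder 1888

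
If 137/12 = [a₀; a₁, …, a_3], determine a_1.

Repeatedly divide and take the remainder:
137 = 11·12 + 5, so a_0 = 11
12 = 2·5 + 2, so a_1 = 2

2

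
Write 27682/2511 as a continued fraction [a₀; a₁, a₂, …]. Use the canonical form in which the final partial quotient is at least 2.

Apply division with remainder until the remainder is 0:
27682 = 11·2511 + 61, so a_0 = 11
2511 = 41·61 + 10, so a_1 = 41
61 = 6·10 + 1, so a_2 = 6
10 = 10·1 + 0, so a_3 = 10

[11; 41, 6, 10]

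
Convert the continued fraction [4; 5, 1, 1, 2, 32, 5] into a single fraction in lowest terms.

Collapse the nested fraction from the inside out:
Start with 5.
32 + 1/(5/1) = 32 + 1/5 = 161/5
2 + 1/(161/5) = 2 + 5/161 = 327/161
1 + 1/(327/161) = 1 + 161/327 = 488/327
1 + 1/(488/327) = 1 + 327/488 = 815/488
5 + 1/(815/488) = 5 + 488/815 = 4563/815
4 + 1/(4563/815) = 4 + 815/4563 = 19067/4563

19067/4563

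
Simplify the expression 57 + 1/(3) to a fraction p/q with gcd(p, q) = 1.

a_0 = 57: 57/1
a_1 = 3: 172/3

172/3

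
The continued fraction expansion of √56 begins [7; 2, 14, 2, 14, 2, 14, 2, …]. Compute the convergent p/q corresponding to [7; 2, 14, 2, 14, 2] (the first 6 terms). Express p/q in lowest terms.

13455/1798

a_0 = 7: 7/1
a_1 = 2: 15/2
a_2 = 14: 217/29
a_3 = 2: 449/60
a_4 = 14: 6503/869
a_5 = 2: 13455/1798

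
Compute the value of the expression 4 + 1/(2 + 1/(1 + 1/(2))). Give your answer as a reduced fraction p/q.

Build up convergents one term at a time:
a_0 = 4: 4/1
a_1 = 2: 9/2
a_2 = 1: 13/3
a_3 = 2: 35/8

35/8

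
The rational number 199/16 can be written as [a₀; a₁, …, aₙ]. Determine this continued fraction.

[12; 2, 3, 2]

Apply division with remainder until the remainder is 0:
199 = 12·16 + 7, so a_0 = 12
16 = 2·7 + 2, so a_1 = 2
7 = 3·2 + 1, so a_2 = 3
2 = 2·1 + 0, so a_3 = 2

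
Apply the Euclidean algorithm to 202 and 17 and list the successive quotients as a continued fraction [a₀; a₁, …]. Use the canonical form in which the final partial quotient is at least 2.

[11; 1, 7, 2]

Apply division with remainder until the remainder is 0:
⌊202/17⌋ = 11, remainder 15
⌊17/15⌋ = 1, remainder 2
⌊15/2⌋ = 7, remainder 1
⌊2/1⌋ = 2, remainder 0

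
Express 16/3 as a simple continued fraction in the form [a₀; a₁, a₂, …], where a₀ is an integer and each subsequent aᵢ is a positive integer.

[5; 3]

Run the Euclidean algorithm, recording each quotient:
16 = 5·3 + 1, so a_0 = 5
3 = 3·1 + 0, so a_1 = 3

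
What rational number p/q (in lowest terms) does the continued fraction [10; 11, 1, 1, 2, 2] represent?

Use the convergent recurrence hₖ = aₖ·hₖ₋₁ + hₖ₋₂ (and likewise for the denominators kₖ):
a_0 = 10: 10/1
a_1 = 11: 111/11
a_2 = 1: 121/12
a_3 = 1: 232/23
a_4 = 2: 585/58
a_5 = 2: 1402/139

1402/139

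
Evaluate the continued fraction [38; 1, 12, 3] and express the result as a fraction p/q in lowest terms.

1557/40

Collapse the nested fraction from the inside out:
Start with 3.
12 + 1/(3/1) = 12 + 1/3 = 37/3
1 + 1/(37/3) = 1 + 3/37 = 40/37
38 + 1/(40/37) = 38 + 37/40 = 1557/40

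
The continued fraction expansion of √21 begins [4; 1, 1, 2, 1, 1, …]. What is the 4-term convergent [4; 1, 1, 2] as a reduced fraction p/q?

Build up convergents one term at a time:
a_0 = 4: 4/1
a_1 = 1: 5/1
a_2 = 1: 9/2
a_3 = 2: 23/5

23/5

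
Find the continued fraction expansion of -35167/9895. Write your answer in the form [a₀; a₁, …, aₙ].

-35167 ÷ 9895 → quotient -4, remainder 4413
9895 ÷ 4413 → quotient 2, remainder 1069
4413 ÷ 1069 → quotient 4, remainder 137
1069 ÷ 137 → quotient 7, remainder 110
137 ÷ 110 → quotient 1, remainder 27
110 ÷ 27 → quotient 4, remainder 2
27 ÷ 2 → quotient 13, remainder 1
2 ÷ 1 → quotient 2, remainder 0

[-4; 2, 4, 7, 1, 4, 13, 2]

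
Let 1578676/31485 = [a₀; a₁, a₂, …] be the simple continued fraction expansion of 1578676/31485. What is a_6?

49

1578676 = 50·31485 + 4426, so a_0 = 50
31485 = 7·4426 + 503, so a_1 = 7
4426 = 8·503 + 402, so a_2 = 8
503 = 1·402 + 101, so a_3 = 1
402 = 3·101 + 99, so a_4 = 3
101 = 1·99 + 2, so a_5 = 1
99 = 49·2 + 1, so a_6 = 49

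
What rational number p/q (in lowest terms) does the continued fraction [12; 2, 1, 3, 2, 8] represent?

2608/211

Start with 8.
2 + 1/(8/1) = 2 + 1/8 = 17/8
3 + 1/(17/8) = 3 + 8/17 = 59/17
1 + 1/(59/17) = 1 + 17/59 = 76/59
2 + 1/(76/59) = 2 + 59/76 = 211/76
12 + 1/(211/76) = 12 + 76/211 = 2608/211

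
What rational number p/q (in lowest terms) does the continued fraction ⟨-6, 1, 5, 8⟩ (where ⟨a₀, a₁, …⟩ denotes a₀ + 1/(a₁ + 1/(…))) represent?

-253/49

a_0 = -6: -6/1
a_1 = 1: -5/1
a_2 = 5: -31/6
a_3 = 8: -253/49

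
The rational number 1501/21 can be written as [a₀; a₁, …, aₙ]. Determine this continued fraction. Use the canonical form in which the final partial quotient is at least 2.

Apply division with remainder until the remainder is 0:
1501 ÷ 21 → quotient 71, remainder 10
21 ÷ 10 → quotient 2, remainder 1
10 ÷ 1 → quotient 10, remainder 0

[71; 2, 10]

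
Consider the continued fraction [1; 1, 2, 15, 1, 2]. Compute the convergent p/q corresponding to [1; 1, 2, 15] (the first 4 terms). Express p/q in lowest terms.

Work from the innermost term outward:
Start with 15.
2 + 1/(15/1) = 2 + 1/15 = 31/15
1 + 1/(31/15) = 1 + 15/31 = 46/31
1 + 1/(46/31) = 1 + 31/46 = 77/46

77/46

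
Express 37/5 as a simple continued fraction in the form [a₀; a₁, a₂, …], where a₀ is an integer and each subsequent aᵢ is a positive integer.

[7; 2, 2]

Run the Euclidean algorithm, recording each quotient:
⌊37/5⌋ = 7, remainder 2
⌊5/2⌋ = 2, remainder 1
⌊2/1⌋ = 2, remainder 0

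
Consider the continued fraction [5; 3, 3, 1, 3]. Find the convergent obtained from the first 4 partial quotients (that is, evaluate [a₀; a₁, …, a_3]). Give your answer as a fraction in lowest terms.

a_0 = 5: 5/1
a_1 = 3: 16/3
a_2 = 3: 53/10
a_3 = 1: 69/13

69/13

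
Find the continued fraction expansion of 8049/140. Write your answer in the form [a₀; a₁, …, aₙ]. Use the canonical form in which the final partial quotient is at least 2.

8049 = 57·140 + 69, so a_0 = 57
140 = 2·69 + 2, so a_1 = 2
69 = 34·2 + 1, so a_2 = 34
2 = 2·1 + 0, so a_3 = 2

[57; 2, 34, 2]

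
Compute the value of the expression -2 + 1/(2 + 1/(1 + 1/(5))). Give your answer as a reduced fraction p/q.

-28/17

Compute successive convergents:
a_0 = -2: -2/1
a_1 = 2: -3/2
a_2 = 1: -5/3
a_3 = 5: -28/17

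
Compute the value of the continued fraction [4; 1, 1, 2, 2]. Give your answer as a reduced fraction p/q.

Start with 2.
2 + 1/(2/1) = 2 + 1/2 = 5/2
1 + 1/(5/2) = 1 + 2/5 = 7/5
1 + 1/(7/5) = 1 + 5/7 = 12/7
4 + 1/(12/7) = 4 + 7/12 = 55/12

55/12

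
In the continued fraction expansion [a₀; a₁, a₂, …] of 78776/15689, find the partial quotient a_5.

Apply division with remainder until the remainder is 0:
⌊78776/15689⌋ = 5, remainder 331
⌊15689/331⌋ = 47, remainder 132
⌊331/132⌋ = 2, remainder 67
⌊132/67⌋ = 1, remainder 65
⌊67/65⌋ = 1, remainder 2
⌊65/2⌋ = 32, remainder 1

32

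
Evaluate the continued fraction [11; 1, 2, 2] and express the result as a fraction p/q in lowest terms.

82/7

Start with 2.
2 + 1/(2/1) = 2 + 1/2 = 5/2
1 + 1/(5/2) = 1 + 2/5 = 7/5
11 + 1/(7/5) = 11 + 5/7 = 82/7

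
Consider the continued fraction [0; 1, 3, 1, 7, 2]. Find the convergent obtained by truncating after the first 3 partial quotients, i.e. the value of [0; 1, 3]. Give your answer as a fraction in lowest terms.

3/4

a_0 = 0: 0/1
a_1 = 1: 1/1
a_2 = 3: 3/4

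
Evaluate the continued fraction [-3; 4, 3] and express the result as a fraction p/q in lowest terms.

Use the convergent recurrence hₖ = aₖ·hₖ₋₁ + hₖ₋₂ (and likewise for the denominators kₖ):
a_0 = -3: -3/1
a_1 = 4: -11/4
a_2 = 3: -36/13

-36/13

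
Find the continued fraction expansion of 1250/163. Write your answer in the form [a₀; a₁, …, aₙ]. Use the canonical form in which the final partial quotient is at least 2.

⌊1250/163⌋ = 7, remainder 109
⌊163/109⌋ = 1, remainder 54
⌊109/54⌋ = 2, remainder 1
⌊54/1⌋ = 54, remainder 0

[7; 1, 2, 54]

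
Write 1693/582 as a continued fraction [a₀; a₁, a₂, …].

[2; 1, 9, 1, 52]

1693 ÷ 582 → quotient 2, remainder 529
582 ÷ 529 → quotient 1, remainder 53
529 ÷ 53 → quotient 9, remainder 52
53 ÷ 52 → quotient 1, remainder 1
52 ÷ 1 → quotient 52, remainder 0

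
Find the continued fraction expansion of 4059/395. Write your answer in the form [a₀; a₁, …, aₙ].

[10; 3, 1, 1, 1, 1, 1, 13]

⌊4059/395⌋ = 10, remainder 109
⌊395/109⌋ = 3, remainder 68
⌊109/68⌋ = 1, remainder 41
⌊68/41⌋ = 1, remainder 27
⌊41/27⌋ = 1, remainder 14
⌊27/14⌋ = 1, remainder 13
⌊14/13⌋ = 1, remainder 1
⌊13/1⌋ = 13, remainder 0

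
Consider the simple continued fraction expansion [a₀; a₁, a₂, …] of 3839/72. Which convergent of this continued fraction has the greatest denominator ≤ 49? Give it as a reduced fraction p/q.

1333/25

a_0 = 53: 53/1  (≤ bound)
a_1 = 3: 160/3  (≤ bound)
a_2 = 7: 1173/22  (≤ bound)
a_3 = 1: 1333/25  (≤ bound)
a_4 = 2: 3839/72  (> 49, stop)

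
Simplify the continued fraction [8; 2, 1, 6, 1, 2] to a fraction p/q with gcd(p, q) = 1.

Compute successive convergents:
a_0 = 8: 8/1
a_1 = 2: 17/2
a_2 = 1: 25/3
a_3 = 6: 167/20
a_4 = 1: 192/23
a_5 = 2: 551/66

551/66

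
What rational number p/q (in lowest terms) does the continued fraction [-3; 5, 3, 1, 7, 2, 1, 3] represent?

-5274/1877

Compute successive convergents:
a_0 = -3: -3/1
a_1 = 5: -14/5
a_2 = 3: -45/16
a_3 = 1: -59/21
a_4 = 7: -458/163
a_5 = 2: -975/347
a_6 = 1: -1433/510
a_7 = 3: -5274/1877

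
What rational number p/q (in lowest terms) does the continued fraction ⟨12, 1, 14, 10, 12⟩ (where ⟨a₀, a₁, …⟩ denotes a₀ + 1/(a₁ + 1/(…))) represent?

23630/1827

Use the convergent recurrence hₖ = aₖ·hₖ₋₁ + hₖ₋₂ (and likewise for the denominators kₖ):
a_0 = 12: 12/1
a_1 = 1: 13/1
a_2 = 14: 194/15
a_3 = 10: 1953/151
a_4 = 12: 23630/1827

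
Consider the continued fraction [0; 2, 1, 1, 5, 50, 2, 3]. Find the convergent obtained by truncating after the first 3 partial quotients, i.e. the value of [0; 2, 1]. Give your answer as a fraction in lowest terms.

1/3

Work from the innermost term outward:
Start with 1.
2 + 1/(1/1) = 2 + 1/1 = 3/1
0 + 1/(3/1) = 0 + 1/3 = 1/3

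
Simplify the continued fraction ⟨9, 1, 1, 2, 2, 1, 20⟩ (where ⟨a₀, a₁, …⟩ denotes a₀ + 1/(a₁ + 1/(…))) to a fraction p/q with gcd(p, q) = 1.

3375/352

Use the convergent recurrence hₖ = aₖ·hₖ₋₁ + hₖ₋₂ (and likewise for the denominators kₖ):
a_0 = 9: 9/1
a_1 = 1: 10/1
a_2 = 1: 19/2
a_3 = 2: 48/5
a_4 = 2: 115/12
a_5 = 1: 163/17
a_6 = 20: 3375/352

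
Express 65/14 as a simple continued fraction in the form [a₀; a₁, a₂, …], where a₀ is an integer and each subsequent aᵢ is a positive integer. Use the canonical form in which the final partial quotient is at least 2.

⌊65/14⌋ = 4, remainder 9
⌊14/9⌋ = 1, remainder 5
⌊9/5⌋ = 1, remainder 4
⌊5/4⌋ = 1, remainder 1
⌊4/1⌋ = 4, remainder 0

[4; 1, 1, 1, 4]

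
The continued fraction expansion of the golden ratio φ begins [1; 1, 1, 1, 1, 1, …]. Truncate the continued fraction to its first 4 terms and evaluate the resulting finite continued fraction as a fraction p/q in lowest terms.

a_0 = 1: 1/1
a_1 = 1: 2/1
a_2 = 1: 3/2
a_3 = 1: 5/3

5/3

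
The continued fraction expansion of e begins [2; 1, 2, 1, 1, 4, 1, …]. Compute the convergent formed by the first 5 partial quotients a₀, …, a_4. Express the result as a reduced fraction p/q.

Starting at the tail and folding back:
Start with 1.
1 + 1/(1/1) = 1 + 1/1 = 2/1
2 + 1/(2/1) = 2 + 1/2 = 5/2
1 + 1/(5/2) = 1 + 2/5 = 7/5
2 + 1/(7/5) = 2 + 5/7 = 19/7

19/7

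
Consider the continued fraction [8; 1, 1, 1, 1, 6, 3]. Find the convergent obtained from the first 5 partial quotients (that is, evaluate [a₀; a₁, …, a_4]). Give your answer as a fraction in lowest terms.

Use the convergent recurrence hₖ = aₖ·hₖ₋₁ + hₖ₋₂ (and likewise for the denominators kₖ):
a_0 = 8: 8/1
a_1 = 1: 9/1
a_2 = 1: 17/2
a_3 = 1: 26/3
a_4 = 1: 43/5

43/5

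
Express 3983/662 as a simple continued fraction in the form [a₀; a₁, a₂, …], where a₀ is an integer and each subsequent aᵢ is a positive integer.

[6; 60, 5, 2]

Repeatedly divide and take the remainder:
3983 ÷ 662 → quotient 6, remainder 11
662 ÷ 11 → quotient 60, remainder 2
11 ÷ 2 → quotient 5, remainder 1
2 ÷ 1 → quotient 2, remainder 0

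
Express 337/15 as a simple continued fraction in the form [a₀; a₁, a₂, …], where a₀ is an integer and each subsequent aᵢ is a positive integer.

337 = 22·15 + 7, so a_0 = 22
15 = 2·7 + 1, so a_1 = 2
7 = 7·1 + 0, so a_2 = 7

[22; 2, 7]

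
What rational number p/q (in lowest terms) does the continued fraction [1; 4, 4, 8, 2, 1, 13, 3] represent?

Start with 3.
13 + 1/(3/1) = 13 + 1/3 = 40/3
1 + 1/(40/3) = 1 + 3/40 = 43/40
2 + 1/(43/40) = 2 + 40/43 = 126/43
8 + 1/(126/43) = 8 + 43/126 = 1051/126
4 + 1/(1051/126) = 4 + 126/1051 = 4330/1051
4 + 1/(4330/1051) = 4 + 1051/4330 = 18371/4330
1 + 1/(18371/4330) = 1 + 4330/18371 = 22701/18371

22701/18371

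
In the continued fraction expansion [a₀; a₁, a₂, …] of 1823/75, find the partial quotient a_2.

1823 = 24·75 + 23, so a_0 = 24
75 = 3·23 + 6, so a_1 = 3
23 = 3·6 + 5, so a_2 = 3

3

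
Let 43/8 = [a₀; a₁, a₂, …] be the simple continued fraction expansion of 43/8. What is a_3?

⌊43/8⌋ = 5, remainder 3
⌊8/3⌋ = 2, remainder 2
⌊3/2⌋ = 1, remainder 1
⌊2/1⌋ = 2, remainder 0

2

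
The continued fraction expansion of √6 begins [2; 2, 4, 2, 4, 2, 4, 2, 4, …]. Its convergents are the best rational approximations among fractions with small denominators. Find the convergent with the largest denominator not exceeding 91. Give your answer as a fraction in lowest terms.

218/89

a_0 = 2: 2/1  (≤ bound)
a_1 = 2: 5/2  (≤ bound)
a_2 = 4: 22/9  (≤ bound)
a_3 = 2: 49/20  (≤ bound)
a_4 = 4: 218/89  (≤ bound)
a_5 = 2: 485/198  (> 91, stop)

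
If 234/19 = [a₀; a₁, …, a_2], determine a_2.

234 = 12·19 + 6, so a_0 = 12
19 = 3·6 + 1, so a_1 = 3
6 = 6·1 + 0, so a_2 = 6

6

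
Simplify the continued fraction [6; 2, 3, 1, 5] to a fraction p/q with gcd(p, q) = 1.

Start with 5.
1 + 1/(5/1) = 1 + 1/5 = 6/5
3 + 1/(6/5) = 3 + 5/6 = 23/6
2 + 1/(23/6) = 2 + 6/23 = 52/23
6 + 1/(52/23) = 6 + 23/52 = 335/52

335/52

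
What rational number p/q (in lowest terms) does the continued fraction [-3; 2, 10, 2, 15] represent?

-1718/681

Start with 15.
2 + 1/(15/1) = 2 + 1/15 = 31/15
10 + 1/(31/15) = 10 + 15/31 = 325/31
2 + 1/(325/31) = 2 + 31/325 = 681/325
-3 + 1/(681/325) = -3 + 325/681 = -1718/681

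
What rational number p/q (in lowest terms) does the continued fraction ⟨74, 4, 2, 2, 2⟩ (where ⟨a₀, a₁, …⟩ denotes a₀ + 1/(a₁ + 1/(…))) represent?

Compute successive convergents:
a_0 = 74: 74/1
a_1 = 4: 297/4
a_2 = 2: 668/9
a_3 = 2: 1633/22
a_4 = 2: 3934/53

3934/53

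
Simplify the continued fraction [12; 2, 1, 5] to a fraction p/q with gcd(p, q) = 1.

a_0 = 12: 12/1
a_1 = 2: 25/2
a_2 = 1: 37/3
a_3 = 5: 210/17

210/17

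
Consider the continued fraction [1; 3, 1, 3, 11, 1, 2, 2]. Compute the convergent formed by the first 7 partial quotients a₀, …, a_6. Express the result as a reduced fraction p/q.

680/537

Collapse the nested fraction from the inside out:
Start with 2.
1 + 1/(2/1) = 1 + 1/2 = 3/2
11 + 1/(3/2) = 11 + 2/3 = 35/3
3 + 1/(35/3) = 3 + 3/35 = 108/35
1 + 1/(108/35) = 1 + 35/108 = 143/108
3 + 1/(143/108) = 3 + 108/143 = 537/143
1 + 1/(537/143) = 1 + 143/537 = 680/537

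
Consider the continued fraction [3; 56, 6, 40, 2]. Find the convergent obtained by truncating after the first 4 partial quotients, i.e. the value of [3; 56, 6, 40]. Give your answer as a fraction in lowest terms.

40849/13536

Build up convergents one term at a time:
a_0 = 3: 3/1
a_1 = 56: 169/56
a_2 = 6: 1017/337
a_3 = 40: 40849/13536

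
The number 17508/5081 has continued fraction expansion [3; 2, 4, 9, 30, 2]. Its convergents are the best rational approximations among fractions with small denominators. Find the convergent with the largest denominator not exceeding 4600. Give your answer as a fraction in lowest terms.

8611/2499

List convergents until the denominator exceeds the bound:
a_0 = 3: 3/1  (≤ bound)
a_1 = 2: 7/2  (≤ bound)
a_2 = 4: 31/9  (≤ bound)
a_3 = 9: 286/83  (≤ bound)
a_4 = 30: 8611/2499  (≤ bound)
a_5 = 2: 17508/5081  (> 4600, stop)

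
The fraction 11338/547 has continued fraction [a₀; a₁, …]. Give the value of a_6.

2

Apply division with remainder until the remainder is 0:
11338 = 20·547 + 398, so a_0 = 20
547 = 1·398 + 149, so a_1 = 1
398 = 2·149 + 100, so a_2 = 2
149 = 1·100 + 49, so a_3 = 1
100 = 2·49 + 2, so a_4 = 2
49 = 24·2 + 1, so a_5 = 24
2 = 2·1 + 0, so a_6 = 2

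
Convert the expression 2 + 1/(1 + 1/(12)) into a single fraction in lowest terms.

Start with 12.
1 + 1/(12/1) = 1 + 1/12 = 13/12
2 + 1/(13/12) = 2 + 12/13 = 38/13

38/13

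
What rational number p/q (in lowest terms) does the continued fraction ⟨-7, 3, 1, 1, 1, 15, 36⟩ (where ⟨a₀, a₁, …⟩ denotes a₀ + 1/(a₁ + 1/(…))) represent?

-41726/6203

Build up convergents one term at a time:
a_0 = -7: -7/1
a_1 = 3: -20/3
a_2 = 1: -27/4
a_3 = 1: -47/7
a_4 = 1: -74/11
a_5 = 15: -1157/172
a_6 = 36: -41726/6203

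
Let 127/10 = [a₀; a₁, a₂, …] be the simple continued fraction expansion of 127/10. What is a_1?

127 ÷ 10 → quotient 12, remainder 7
10 ÷ 7 → quotient 1, remainder 3

1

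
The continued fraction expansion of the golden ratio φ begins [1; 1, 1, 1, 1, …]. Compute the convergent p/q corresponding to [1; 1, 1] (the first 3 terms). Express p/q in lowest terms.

a_0 = 1: 1/1
a_1 = 1: 2/1
a_2 = 1: 3/2

3/2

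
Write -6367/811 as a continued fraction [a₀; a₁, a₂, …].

[-8; 6, 1, 2, 2, 1, 3, 3]

-6367 ÷ 811 → quotient -8, remainder 121
811 ÷ 121 → quotient 6, remainder 85
121 ÷ 85 → quotient 1, remainder 36
85 ÷ 36 → quotient 2, remainder 13
36 ÷ 13 → quotient 2, remainder 10
13 ÷ 10 → quotient 1, remainder 3
10 ÷ 3 → quotient 3, remainder 1
3 ÷ 1 → quotient 3, remainder 0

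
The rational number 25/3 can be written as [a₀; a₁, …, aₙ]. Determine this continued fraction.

25 ÷ 3 → quotient 8, remainder 1
3 ÷ 1 → quotient 3, remainder 0

[8; 3]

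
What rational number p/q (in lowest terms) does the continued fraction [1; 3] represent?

Start with 3.
1 + 1/(3/1) = 1 + 1/3 = 4/3

4/3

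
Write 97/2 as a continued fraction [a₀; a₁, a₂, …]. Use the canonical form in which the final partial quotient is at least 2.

⌊97/2⌋ = 48, remainder 1
⌊2/1⌋ = 2, remainder 0

[48; 2]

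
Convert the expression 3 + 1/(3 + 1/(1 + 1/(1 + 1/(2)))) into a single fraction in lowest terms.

59/18

a_0 = 3: 3/1
a_1 = 3: 10/3
a_2 = 1: 13/4
a_3 = 1: 23/7
a_4 = 2: 59/18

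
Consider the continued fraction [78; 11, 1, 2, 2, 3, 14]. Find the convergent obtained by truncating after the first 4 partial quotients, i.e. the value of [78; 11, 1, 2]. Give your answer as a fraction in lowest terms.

a_0 = 78: 78/1
a_1 = 11: 859/11
a_2 = 1: 937/12
a_3 = 2: 2733/35

2733/35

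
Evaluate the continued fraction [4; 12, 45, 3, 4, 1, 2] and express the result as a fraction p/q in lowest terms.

a_0 = 4: 4/1
a_1 = 12: 49/12
a_2 = 45: 2209/541
a_3 = 3: 6676/1635
a_4 = 4: 28913/7081
a_5 = 1: 35589/8716
a_6 = 2: 100091/24513

100091/24513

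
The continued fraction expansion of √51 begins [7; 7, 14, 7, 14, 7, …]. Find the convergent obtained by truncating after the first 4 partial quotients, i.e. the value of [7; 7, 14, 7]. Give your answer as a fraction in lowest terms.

4999/700

Starting at the tail and folding back:
Start with 7.
14 + 1/(7/1) = 14 + 1/7 = 99/7
7 + 1/(99/7) = 7 + 7/99 = 700/99
7 + 1/(700/99) = 7 + 99/700 = 4999/700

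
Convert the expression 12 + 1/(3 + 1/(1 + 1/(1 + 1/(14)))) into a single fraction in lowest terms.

a_0 = 12: 12/1
a_1 = 3: 37/3
a_2 = 1: 49/4
a_3 = 1: 86/7
a_4 = 14: 1253/102

1253/102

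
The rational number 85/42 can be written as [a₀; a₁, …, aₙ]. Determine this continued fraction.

[2; 42]

85 ÷ 42 → quotient 2, remainder 1
42 ÷ 1 → quotient 42, remainder 0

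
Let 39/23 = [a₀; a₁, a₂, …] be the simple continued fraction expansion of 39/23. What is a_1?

1

39 ÷ 23 → quotient 1, remainder 16
23 ÷ 16 → quotient 1, remainder 7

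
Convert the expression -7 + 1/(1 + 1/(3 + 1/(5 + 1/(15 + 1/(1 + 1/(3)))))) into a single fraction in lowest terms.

a_0 = -7: -7/1
a_1 = 1: -6/1
a_2 = 3: -25/4
a_3 = 5: -131/21
a_4 = 15: -1990/319
a_5 = 1: -2121/340
a_6 = 3: -8353/1339

-8353/1339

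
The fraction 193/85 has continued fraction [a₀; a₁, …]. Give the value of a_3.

Apply division with remainder until the remainder is 0:
193 = 2·85 + 23, so a_0 = 2
85 = 3·23 + 16, so a_1 = 3
23 = 1·16 + 7, so a_2 = 1
16 = 2·7 + 2, so a_3 = 2

2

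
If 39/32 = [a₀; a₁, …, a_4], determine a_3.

39 = 1·32 + 7, so a_0 = 1
32 = 4·7 + 4, so a_1 = 4
7 = 1·4 + 3, so a_2 = 1
4 = 1·3 + 1, so a_3 = 1

1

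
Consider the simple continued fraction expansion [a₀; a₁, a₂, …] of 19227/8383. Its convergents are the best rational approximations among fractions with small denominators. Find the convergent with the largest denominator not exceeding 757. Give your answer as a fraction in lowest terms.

a_0 = 2: 2/1  (≤ bound)
a_1 = 3: 7/3  (≤ bound)
a_2 = 2: 16/7  (≤ bound)
a_3 = 2: 39/17  (≤ bound)
a_4 = 5: 211/92  (≤ bound)
a_5 = 1: 250/109  (≤ bound)
a_6 = 10: 2711/1182  (> 757, stop)

250/109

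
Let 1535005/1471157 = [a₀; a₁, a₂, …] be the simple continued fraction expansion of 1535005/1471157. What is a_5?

⌊1535005/1471157⌋ = 1, remainder 63848
⌊1471157/63848⌋ = 23, remainder 2653
⌊63848/2653⌋ = 24, remainder 176
⌊2653/176⌋ = 15, remainder 13
⌊176/13⌋ = 13, remainder 7
⌊13/7⌋ = 1, remainder 6

1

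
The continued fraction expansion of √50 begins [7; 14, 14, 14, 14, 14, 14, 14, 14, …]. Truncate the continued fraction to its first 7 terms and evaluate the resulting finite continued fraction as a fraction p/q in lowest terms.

a_0 = 7: 7/1
a_1 = 14: 99/14
a_2 = 14: 1393/197
a_3 = 14: 19601/2772
a_4 = 14: 275807/39005
a_5 = 14: 3880899/548842
a_6 = 14: 54608393/7722793

54608393/7722793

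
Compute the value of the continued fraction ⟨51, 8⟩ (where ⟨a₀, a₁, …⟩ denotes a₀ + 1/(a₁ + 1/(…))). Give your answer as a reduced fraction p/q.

409/8

Start with 8.
51 + 1/(8/1) = 51 + 1/8 = 409/8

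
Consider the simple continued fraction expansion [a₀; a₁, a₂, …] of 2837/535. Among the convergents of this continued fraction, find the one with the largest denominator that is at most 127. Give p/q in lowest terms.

List convergents until the denominator exceeds the bound:
a_0 = 5: 5/1  (≤ bound)
a_1 = 3: 16/3  (≤ bound)
a_2 = 3: 53/10  (≤ bound)
a_3 = 3: 175/33  (≤ bound)
a_4 = 3: 578/109  (≤ bound)
a_5 = 1: 753/142  (> 127, stop)

578/109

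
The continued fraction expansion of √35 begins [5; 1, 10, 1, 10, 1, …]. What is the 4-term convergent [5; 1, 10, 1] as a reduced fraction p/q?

71/12

a_0 = 5: 5/1
a_1 = 1: 6/1
a_2 = 10: 65/11
a_3 = 1: 71/12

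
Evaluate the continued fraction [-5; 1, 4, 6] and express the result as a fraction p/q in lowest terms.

-130/31

Start with 6.
4 + 1/(6/1) = 4 + 1/6 = 25/6
1 + 1/(25/6) = 1 + 6/25 = 31/25
-5 + 1/(31/25) = -5 + 25/31 = -130/31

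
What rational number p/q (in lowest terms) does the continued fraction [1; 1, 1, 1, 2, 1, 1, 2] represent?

Starting at the tail and folding back:
Start with 2.
1 + 1/(2/1) = 1 + 1/2 = 3/2
1 + 1/(3/2) = 1 + 2/3 = 5/3
2 + 1/(5/3) = 2 + 3/5 = 13/5
1 + 1/(13/5) = 1 + 5/13 = 18/13
1 + 1/(18/13) = 1 + 13/18 = 31/18
1 + 1/(31/18) = 1 + 18/31 = 49/31
1 + 1/(49/31) = 1 + 31/49 = 80/49

80/49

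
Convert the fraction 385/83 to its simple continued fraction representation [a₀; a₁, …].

Run the Euclidean algorithm, recording each quotient:
385 = 4·83 + 53, so a_0 = 4
83 = 1·53 + 30, so a_1 = 1
53 = 1·30 + 23, so a_2 = 1
30 = 1·23 + 7, so a_3 = 1
23 = 3·7 + 2, so a_4 = 3
7 = 3·2 + 1, so a_5 = 3
2 = 2·1 + 0, so a_6 = 2

[4; 1, 1, 1, 3, 3, 2]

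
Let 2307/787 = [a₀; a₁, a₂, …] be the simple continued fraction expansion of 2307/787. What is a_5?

2

⌊2307/787⌋ = 2, remainder 733
⌊787/733⌋ = 1, remainder 54
⌊733/54⌋ = 13, remainder 31
⌊54/31⌋ = 1, remainder 23
⌊31/23⌋ = 1, remainder 8
⌊23/8⌋ = 2, remainder 7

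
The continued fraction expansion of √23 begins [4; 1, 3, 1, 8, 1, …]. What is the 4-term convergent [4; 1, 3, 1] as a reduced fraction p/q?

Collapse the nested fraction from the inside out:
Start with 1.
3 + 1/(1/1) = 3 + 1/1 = 4/1
1 + 1/(4/1) = 1 + 1/4 = 5/4
4 + 1/(5/4) = 4 + 4/5 = 24/5

24/5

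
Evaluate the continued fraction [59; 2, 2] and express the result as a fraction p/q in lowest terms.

Collapse the nested fraction from the inside out:
Start with 2.
2 + 1/(2/1) = 2 + 1/2 = 5/2
59 + 1/(5/2) = 59 + 2/5 = 297/5

297/5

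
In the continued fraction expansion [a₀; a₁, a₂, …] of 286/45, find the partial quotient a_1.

⌊286/45⌋ = 6, remainder 16
⌊45/16⌋ = 2, remainder 13

2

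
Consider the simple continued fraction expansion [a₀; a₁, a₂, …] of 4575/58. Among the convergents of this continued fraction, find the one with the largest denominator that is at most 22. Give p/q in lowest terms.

631/8

a_0 = 78: 78/1  (≤ bound)
a_1 = 1: 79/1  (≤ bound)
a_2 = 7: 631/8  (≤ bound)
a_3 = 3: 1972/25  (> 22, stop)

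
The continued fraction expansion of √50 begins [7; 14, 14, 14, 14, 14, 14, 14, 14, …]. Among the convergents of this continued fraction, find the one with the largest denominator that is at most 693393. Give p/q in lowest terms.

3880899/548842

List convergents until the denominator exceeds the bound:
a_0 = 7: 7/1  (≤ bound)
a_1 = 14: 99/14  (≤ bound)
a_2 = 14: 1393/197  (≤ bound)
a_3 = 14: 19601/2772  (≤ bound)
a_4 = 14: 275807/39005  (≤ bound)
a_5 = 14: 3880899/548842  (≤ bound)
a_6 = 14: 54608393/7722793  (> 693393, stop)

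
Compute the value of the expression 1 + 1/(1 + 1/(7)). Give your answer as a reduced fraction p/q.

Start with 7.
1 + 1/(7/1) = 1 + 1/7 = 8/7
1 + 1/(8/7) = 1 + 7/8 = 15/8

15/8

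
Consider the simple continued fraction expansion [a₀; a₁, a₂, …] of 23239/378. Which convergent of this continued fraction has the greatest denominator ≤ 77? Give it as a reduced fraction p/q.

4365/71

a_0 = 61: 61/1  (≤ bound)
a_1 = 2: 123/2  (≤ bound)
a_2 = 11: 1414/23  (≤ bound)
a_3 = 3: 4365/71  (≤ bound)
a_4 = 5: 23239/378  (> 77, stop)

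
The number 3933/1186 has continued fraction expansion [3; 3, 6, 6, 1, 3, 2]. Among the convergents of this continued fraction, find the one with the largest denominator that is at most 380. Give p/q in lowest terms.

451/136

List convergents until the denominator exceeds the bound:
a_0 = 3: 3/1  (≤ bound)
a_1 = 3: 10/3  (≤ bound)
a_2 = 6: 63/19  (≤ bound)
a_3 = 6: 388/117  (≤ bound)
a_4 = 1: 451/136  (≤ bound)
a_5 = 3: 1741/525  (> 380, stop)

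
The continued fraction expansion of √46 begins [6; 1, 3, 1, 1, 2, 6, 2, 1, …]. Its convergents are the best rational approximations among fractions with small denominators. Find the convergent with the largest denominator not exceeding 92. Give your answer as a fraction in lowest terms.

156/23

List convergents until the denominator exceeds the bound:
a_0 = 6: 6/1  (≤ bound)
a_1 = 1: 7/1  (≤ bound)
a_2 = 3: 27/4  (≤ bound)
a_3 = 1: 34/5  (≤ bound)
a_4 = 1: 61/9  (≤ bound)
a_5 = 2: 156/23  (≤ bound)
a_6 = 6: 997/147  (> 92, stop)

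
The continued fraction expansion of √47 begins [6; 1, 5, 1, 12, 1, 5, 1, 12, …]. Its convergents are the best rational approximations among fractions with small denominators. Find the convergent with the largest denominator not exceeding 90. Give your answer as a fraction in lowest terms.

List convergents until the denominator exceeds the bound:
a_0 = 6: 6/1  (≤ bound)
a_1 = 1: 7/1  (≤ bound)
a_2 = 5: 41/6  (≤ bound)
a_3 = 1: 48/7  (≤ bound)
a_4 = 12: 617/90  (≤ bound)
a_5 = 1: 665/97  (> 90, stop)

617/90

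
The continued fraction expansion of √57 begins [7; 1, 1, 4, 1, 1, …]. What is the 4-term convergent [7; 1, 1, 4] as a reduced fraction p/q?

Compute successive convergents:
a_0 = 7: 7/1
a_1 = 1: 8/1
a_2 = 1: 15/2
a_3 = 4: 68/9

68/9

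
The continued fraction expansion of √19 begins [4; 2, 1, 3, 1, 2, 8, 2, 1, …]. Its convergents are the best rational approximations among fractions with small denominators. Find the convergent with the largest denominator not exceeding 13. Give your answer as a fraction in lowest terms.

48/11

List convergents until the denominator exceeds the bound:
a_0 = 4: 4/1  (≤ bound)
a_1 = 2: 9/2  (≤ bound)
a_2 = 1: 13/3  (≤ bound)
a_3 = 3: 48/11  (≤ bound)
a_4 = 1: 61/14  (> 13, stop)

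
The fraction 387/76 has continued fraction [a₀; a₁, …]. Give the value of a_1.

10

Apply division with remainder until the remainder is 0:
387 ÷ 76 → quotient 5, remainder 7
76 ÷ 7 → quotient 10, remainder 6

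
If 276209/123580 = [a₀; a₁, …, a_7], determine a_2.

3

⌊276209/123580⌋ = 2, remainder 29049
⌊123580/29049⌋ = 4, remainder 7384
⌊29049/7384⌋ = 3, remainder 6897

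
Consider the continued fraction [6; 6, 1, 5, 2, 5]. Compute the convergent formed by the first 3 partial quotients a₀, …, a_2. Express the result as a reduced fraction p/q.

Start with 1.
6 + 1/(1/1) = 6 + 1/1 = 7/1
6 + 1/(7/1) = 6 + 1/7 = 43/7

43/7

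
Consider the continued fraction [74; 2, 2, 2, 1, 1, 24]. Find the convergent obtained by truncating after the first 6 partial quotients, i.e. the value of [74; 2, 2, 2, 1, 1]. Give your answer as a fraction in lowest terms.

2158/29

Collapse the nested fraction from the inside out:
Start with 1.
1 + 1/(1/1) = 1 + 1/1 = 2/1
2 + 1/(2/1) = 2 + 1/2 = 5/2
2 + 1/(5/2) = 2 + 2/5 = 12/5
2 + 1/(12/5) = 2 + 5/12 = 29/12
74 + 1/(29/12) = 74 + 12/29 = 2158/29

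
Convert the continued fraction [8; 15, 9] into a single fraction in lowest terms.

1097/136

a_0 = 8: 8/1
a_1 = 15: 121/15
a_2 = 9: 1097/136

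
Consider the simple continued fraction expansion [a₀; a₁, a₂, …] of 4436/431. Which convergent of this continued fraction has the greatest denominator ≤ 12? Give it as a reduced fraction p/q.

72/7

a_0 = 10: 10/1  (≤ bound)
a_1 = 3: 31/3  (≤ bound)
a_2 = 2: 72/7  (≤ bound)
a_3 = 2: 175/17  (> 12, stop)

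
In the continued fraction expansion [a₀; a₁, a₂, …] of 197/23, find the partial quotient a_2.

Repeatedly divide and take the remainder:
197 = 8·23 + 13, so a_0 = 8
23 = 1·13 + 10, so a_1 = 1
13 = 1·10 + 3, so a_2 = 1

1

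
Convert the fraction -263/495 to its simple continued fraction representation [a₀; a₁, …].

[-1; 2, 7, 2, 15]

Run the Euclidean algorithm, recording each quotient:
-263 = -1·495 + 232, so a_0 = -1
495 = 2·232 + 31, so a_1 = 2
232 = 7·31 + 15, so a_2 = 7
31 = 2·15 + 1, so a_3 = 2
15 = 15·1 + 0, so a_4 = 15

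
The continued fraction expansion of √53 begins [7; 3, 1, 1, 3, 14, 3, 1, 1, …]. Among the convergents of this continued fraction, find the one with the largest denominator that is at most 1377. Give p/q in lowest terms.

a_0 = 7: 7/1  (≤ bound)
a_1 = 3: 22/3  (≤ bound)
a_2 = 1: 29/4  (≤ bound)
a_3 = 1: 51/7  (≤ bound)
a_4 = 3: 182/25  (≤ bound)
a_5 = 14: 2599/357  (≤ bound)
a_6 = 3: 7979/1096  (≤ bound)
a_7 = 1: 10578/1453  (> 1377, stop)

7979/1096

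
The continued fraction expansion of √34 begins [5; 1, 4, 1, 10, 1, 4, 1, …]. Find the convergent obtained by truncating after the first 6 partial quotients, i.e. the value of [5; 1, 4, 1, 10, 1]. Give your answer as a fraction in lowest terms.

414/71

Build up convergents one term at a time:
a_0 = 5: 5/1
a_1 = 1: 6/1
a_2 = 4: 29/5
a_3 = 1: 35/6
a_4 = 10: 379/65
a_5 = 1: 414/71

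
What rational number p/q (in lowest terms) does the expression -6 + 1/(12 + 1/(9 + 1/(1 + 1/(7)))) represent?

-5657/956

Use the convergent recurrence hₖ = aₖ·hₖ₋₁ + hₖ₋₂ (and likewise for the denominators kₖ):
a_0 = -6: -6/1
a_1 = 12: -71/12
a_2 = 9: -645/109
a_3 = 1: -716/121
a_4 = 7: -5657/956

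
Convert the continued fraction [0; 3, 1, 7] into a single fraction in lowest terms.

Start with 7.
1 + 1/(7/1) = 1 + 1/7 = 8/7
3 + 1/(8/7) = 3 + 7/8 = 31/8
0 + 1/(31/8) = 0 + 8/31 = 8/31

8/31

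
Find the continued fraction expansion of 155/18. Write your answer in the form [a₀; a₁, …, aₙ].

155 ÷ 18 → quotient 8, remainder 11
18 ÷ 11 → quotient 1, remainder 7
11 ÷ 7 → quotient 1, remainder 4
7 ÷ 4 → quotient 1, remainder 3
4 ÷ 3 → quotient 1, remainder 1
3 ÷ 1 → quotient 3, remainder 0

[8; 1, 1, 1, 1, 3]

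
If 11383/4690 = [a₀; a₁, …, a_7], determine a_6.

23

Apply division with remainder until the remainder is 0:
11383 = 2·4690 + 2003, so a_0 = 2
4690 = 2·2003 + 684, so a_1 = 2
2003 = 2·684 + 635, so a_2 = 2
684 = 1·635 + 49, so a_3 = 1
635 = 12·49 + 47, so a_4 = 12
49 = 1·47 + 2, so a_5 = 1
47 = 23·2 + 1, so a_6 = 23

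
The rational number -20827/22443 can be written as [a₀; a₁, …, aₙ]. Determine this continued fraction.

Apply division with remainder until the remainder is 0:
⌊-20827/22443⌋ = -1, remainder 1616
⌊22443/1616⌋ = 13, remainder 1435
⌊1616/1435⌋ = 1, remainder 181
⌊1435/181⌋ = 7, remainder 168
⌊181/168⌋ = 1, remainder 13
⌊168/13⌋ = 12, remainder 12
⌊13/12⌋ = 1, remainder 1
⌊12/1⌋ = 12, remainder 0

[-1; 13, 1, 7, 1, 12, 1, 12]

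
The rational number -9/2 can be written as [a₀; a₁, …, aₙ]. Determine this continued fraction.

[-5; 2]

-9 = -5·2 + 1, so a_0 = -5
2 = 2·1 + 0, so a_1 = 2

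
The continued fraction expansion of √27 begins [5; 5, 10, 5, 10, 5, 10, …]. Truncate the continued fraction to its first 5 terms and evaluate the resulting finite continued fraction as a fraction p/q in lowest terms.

13775/2651

Start with 10.
5 + 1/(10/1) = 5 + 1/10 = 51/10
10 + 1/(51/10) = 10 + 10/51 = 520/51
5 + 1/(520/51) = 5 + 51/520 = 2651/520
5 + 1/(2651/520) = 5 + 520/2651 = 13775/2651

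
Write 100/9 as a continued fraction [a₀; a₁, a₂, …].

[11; 9]

⌊100/9⌋ = 11, remainder 1
⌊9/1⌋ = 9, remainder 0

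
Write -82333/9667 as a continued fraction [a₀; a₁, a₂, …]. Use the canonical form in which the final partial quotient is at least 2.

[-9; 2, 14, 3, 1, 1, 4, 10]

Repeatedly divide and take the remainder:
-82333 ÷ 9667 → quotient -9, remainder 4670
9667 ÷ 4670 → quotient 2, remainder 327
4670 ÷ 327 → quotient 14, remainder 92
327 ÷ 92 → quotient 3, remainder 51
92 ÷ 51 → quotient 1, remainder 41
51 ÷ 41 → quotient 1, remainder 10
41 ÷ 10 → quotient 4, remainder 1
10 ÷ 1 → quotient 10, remainder 0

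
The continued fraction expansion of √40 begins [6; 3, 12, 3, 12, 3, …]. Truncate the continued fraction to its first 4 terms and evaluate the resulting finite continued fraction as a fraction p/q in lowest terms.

721/114

Use the convergent recurrence hₖ = aₖ·hₖ₋₁ + hₖ₋₂ (and likewise for the denominators kₖ):
a_0 = 6: 6/1
a_1 = 3: 19/3
a_2 = 12: 234/37
a_3 = 3: 721/114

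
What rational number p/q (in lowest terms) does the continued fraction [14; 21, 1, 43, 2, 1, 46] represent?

a_0 = 14: 14/1
a_1 = 21: 295/21
a_2 = 1: 309/22
a_3 = 43: 13582/967
a_4 = 2: 27473/1956
a_5 = 1: 41055/2923
a_6 = 46: 1916003/136414

1916003/136414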